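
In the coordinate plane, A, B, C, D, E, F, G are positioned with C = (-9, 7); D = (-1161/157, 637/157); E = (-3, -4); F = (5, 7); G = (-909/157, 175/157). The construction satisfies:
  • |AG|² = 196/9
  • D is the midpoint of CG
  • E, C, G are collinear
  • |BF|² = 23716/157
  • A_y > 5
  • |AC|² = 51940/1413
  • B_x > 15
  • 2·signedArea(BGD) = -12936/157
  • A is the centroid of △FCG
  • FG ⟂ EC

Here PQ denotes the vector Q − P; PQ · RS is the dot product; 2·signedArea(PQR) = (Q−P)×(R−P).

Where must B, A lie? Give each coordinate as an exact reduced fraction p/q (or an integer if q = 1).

A = (-1537/471, 791/157)
B = (2479/157, 2023/157)

1. B_x = 2479/157  [line -462/157·x + -252/157·y + 10542/157 = 0 ∩ |BF|² = 23716/157]
2. B_y = 2023/157  [line -462/157·x + -252/157·y + 10542/157 = 0 ∩ |BF|² = 23716/157]
   → B = (2479/157, 2023/157)
3. A_x = -1537/471  [A is the centroid of △FCG]
4. A_y = 791/157  [A is the centroid of △FCG]
   → A = (-1537/471, 791/157)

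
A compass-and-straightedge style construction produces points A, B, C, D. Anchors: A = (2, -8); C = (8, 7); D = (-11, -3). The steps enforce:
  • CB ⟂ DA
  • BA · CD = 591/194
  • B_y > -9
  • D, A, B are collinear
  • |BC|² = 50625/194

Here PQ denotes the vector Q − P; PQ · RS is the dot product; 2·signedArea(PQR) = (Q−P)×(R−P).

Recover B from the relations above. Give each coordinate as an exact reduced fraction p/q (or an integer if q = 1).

1. B_x = 427/194  [D, A, B are collinear ∩ CB ⟂ DA]
2. B_y = -1567/194  [D, A, B are collinear ∩ CB ⟂ DA]
   → B = (427/194, -1567/194)

B = (427/194, -1567/194)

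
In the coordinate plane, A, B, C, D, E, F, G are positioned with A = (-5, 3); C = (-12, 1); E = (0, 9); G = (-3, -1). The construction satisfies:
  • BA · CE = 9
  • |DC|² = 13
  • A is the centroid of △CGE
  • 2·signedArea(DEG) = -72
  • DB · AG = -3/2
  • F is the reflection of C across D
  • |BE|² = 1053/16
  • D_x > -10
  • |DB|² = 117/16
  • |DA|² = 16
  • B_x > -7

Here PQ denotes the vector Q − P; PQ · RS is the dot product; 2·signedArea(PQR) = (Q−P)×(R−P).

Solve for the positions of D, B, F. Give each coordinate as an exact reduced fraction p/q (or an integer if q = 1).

1. D_x = -9  [line 10·x + -3·y + 99 = 0 ∩ |DC|² = 13]
2. D_y = 3  [line 10·x + -3·y + 99 = 0 ∩ |DC|² = 13]
   → D = (-9, 3)
3. B_x = -27/4  [DB · AG = -3/2 ∩ BA · CE = 9]
4. B_y = 9/2  [DB · AG = -3/2 ∩ BA · CE = 9]
   → B = (-27/4, 9/2)
5. F_x = -6  [F is the reflection of C across D]
6. F_y = 5  [F is the reflection of C across D]
   → F = (-6, 5)

B = (-27/4, 9/2)
D = (-9, 3)
F = (-6, 5)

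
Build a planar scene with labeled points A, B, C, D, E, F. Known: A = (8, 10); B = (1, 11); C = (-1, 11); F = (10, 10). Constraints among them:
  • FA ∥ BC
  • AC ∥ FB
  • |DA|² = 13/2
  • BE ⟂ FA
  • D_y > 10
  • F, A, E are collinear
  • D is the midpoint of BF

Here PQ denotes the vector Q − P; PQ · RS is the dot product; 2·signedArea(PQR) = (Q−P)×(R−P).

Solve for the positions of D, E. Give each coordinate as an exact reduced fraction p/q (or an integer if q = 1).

1. D_x = 11/2  [D is the midpoint of BF]
2. D_y = 21/2  [D is the midpoint of BF]
   → D = (11/2, 21/2)
3. E_x = 1  [F, A, E are collinear ∩ BE ⟂ FA]
4. E_y = 10  [F, A, E are collinear ∩ BE ⟂ FA]
   → E = (1, 10)

D = (11/2, 21/2)
E = (1, 10)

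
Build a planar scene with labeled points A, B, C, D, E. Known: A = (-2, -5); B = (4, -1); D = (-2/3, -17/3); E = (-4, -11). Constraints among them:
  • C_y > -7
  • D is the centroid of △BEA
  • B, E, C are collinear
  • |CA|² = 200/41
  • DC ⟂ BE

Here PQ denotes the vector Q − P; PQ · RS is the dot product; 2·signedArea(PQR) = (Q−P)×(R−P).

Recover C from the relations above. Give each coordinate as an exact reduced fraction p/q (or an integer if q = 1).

1. C_x = -4/41  [B, E, C are collinear ∩ DC ⟂ BE]
2. C_y = -251/41  [B, E, C are collinear ∩ DC ⟂ BE]
   → C = (-4/41, -251/41)

C = (-4/41, -251/41)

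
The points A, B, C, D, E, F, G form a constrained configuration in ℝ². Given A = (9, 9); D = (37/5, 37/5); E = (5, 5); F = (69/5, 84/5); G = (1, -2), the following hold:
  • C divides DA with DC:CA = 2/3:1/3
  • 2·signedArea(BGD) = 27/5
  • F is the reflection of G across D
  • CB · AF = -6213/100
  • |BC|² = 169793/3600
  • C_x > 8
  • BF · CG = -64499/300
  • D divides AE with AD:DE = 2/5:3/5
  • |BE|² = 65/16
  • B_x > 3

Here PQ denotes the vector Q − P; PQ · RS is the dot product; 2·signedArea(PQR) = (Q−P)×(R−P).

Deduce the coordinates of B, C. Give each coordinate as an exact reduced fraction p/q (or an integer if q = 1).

B = (4, 13/4)
C = (127/15, 127/15)

1. C_x = 127/15  [C divides DA with DC:CA = 2/3:1/3]
2. C_y = 127/15  [C divides DA with DC:CA = 2/3:1/3]
   → C = (127/15, 127/15)
3. B_x = 4  [BF · CG = -64499/300 ∩ CB · AF = -6213/100]
4. B_y = 13/4  [BF · CG = -64499/300 ∩ CB · AF = -6213/100]
   → B = (4, 13/4)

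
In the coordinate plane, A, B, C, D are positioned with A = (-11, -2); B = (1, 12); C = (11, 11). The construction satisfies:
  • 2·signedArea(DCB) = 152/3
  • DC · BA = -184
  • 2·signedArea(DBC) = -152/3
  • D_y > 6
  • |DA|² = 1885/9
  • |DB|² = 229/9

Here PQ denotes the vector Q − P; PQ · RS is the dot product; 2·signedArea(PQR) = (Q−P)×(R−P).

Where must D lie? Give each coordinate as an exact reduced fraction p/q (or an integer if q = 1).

1. D_x = 1/3  [2·signedArea(DCB) = 152/3 ∩ DC · BA = -184]
2. D_y = 7  [2·signedArea(DCB) = 152/3 ∩ DC · BA = -184]
   → D = (1/3, 7)

D = (1/3, 7)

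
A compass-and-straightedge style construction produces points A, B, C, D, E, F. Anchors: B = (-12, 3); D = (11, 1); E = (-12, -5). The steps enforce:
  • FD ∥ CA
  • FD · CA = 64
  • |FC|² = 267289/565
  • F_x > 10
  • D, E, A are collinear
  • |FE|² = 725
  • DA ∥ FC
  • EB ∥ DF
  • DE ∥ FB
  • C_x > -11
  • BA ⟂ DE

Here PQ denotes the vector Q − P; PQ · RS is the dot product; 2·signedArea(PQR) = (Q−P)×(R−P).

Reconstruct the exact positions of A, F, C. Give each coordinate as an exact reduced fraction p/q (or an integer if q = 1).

A = (-5676/565, -2537/565)
C = (-5676/565, 1983/565)
F = (11, 9)

1. A_x = -5676/565  [D, E, A are collinear ∩ BA ⟂ DE]
2. A_y = -2537/565  [D, E, A are collinear ∩ BA ⟂ DE]
   → A = (-5676/565, -2537/565)
3. F_x = 11  [DE ∥ FB ∩ EB ∥ DF]
4. F_y = 9  [DE ∥ FB ∩ EB ∥ DF]
   → F = (11, 9)
5. C_x = -5676/565  [FD ∥ CA ∩ DA ∥ FC]
6. C_y = 1983/565  [FD ∥ CA ∩ DA ∥ FC]
   → C = (-5676/565, 1983/565)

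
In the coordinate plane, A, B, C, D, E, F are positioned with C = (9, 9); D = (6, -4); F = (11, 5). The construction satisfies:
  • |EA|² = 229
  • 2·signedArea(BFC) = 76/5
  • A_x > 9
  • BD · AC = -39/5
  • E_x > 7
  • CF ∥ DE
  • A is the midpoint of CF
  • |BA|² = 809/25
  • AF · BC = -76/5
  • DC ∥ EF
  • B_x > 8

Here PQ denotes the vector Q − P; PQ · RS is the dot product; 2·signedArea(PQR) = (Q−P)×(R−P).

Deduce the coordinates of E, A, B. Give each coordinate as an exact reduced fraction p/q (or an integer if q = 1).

1. E_x = 8  [DC ∥ EF ∩ CF ∥ DE]
2. E_y = -8  [DC ∥ EF ∩ CF ∥ DE]
   → E = (8, -8)
3. A_x = 10  [A is the midpoint of CF]
4. A_y = 7  [A is the midpoint of CF]
   → A = (10, 7)
5. B_x = 9  [BD · AC = -39/5 ∩ 2·signedArea(BFC) = 76/5]
6. B_y = 7/5  [BD · AC = -39/5 ∩ 2·signedArea(BFC) = 76/5]
   → B = (9, 7/5)

A = (10, 7)
B = (9, 7/5)
E = (8, -8)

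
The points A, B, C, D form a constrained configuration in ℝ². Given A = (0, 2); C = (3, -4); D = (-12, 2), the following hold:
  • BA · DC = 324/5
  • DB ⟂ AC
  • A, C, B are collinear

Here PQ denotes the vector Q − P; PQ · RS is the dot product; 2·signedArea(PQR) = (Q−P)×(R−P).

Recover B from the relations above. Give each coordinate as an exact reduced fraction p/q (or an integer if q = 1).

B = (-12/5, 34/5)

1. B_x = -12/5  [A, C, B are collinear ∩ DB ⟂ AC]
2. B_y = 34/5  [A, C, B are collinear ∩ DB ⟂ AC]
   → B = (-12/5, 34/5)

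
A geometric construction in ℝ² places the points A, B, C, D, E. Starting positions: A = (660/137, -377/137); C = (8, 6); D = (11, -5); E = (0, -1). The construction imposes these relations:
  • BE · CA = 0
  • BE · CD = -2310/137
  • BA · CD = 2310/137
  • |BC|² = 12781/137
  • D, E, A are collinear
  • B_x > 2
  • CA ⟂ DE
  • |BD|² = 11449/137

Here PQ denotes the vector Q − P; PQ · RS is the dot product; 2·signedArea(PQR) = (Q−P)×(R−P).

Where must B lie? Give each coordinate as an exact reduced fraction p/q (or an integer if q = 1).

1. B_x = 330/137  [BE · CA = 0 ∩ BE · CD = -2310/137]
2. B_y = -257/137  [BE · CA = 0 ∩ BE · CD = -2310/137]
   → B = (330/137, -257/137)

B = (330/137, -257/137)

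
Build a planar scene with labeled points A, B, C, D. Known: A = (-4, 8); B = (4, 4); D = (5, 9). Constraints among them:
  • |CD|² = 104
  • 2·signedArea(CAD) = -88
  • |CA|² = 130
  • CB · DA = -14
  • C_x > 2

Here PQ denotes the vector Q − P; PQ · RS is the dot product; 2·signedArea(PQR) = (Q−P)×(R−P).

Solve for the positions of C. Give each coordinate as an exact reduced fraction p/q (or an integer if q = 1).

1. C_x = 3  [2·signedArea(CAD) = -88 ∩ CB · DA = -14]
2. C_y = -1  [2·signedArea(CAD) = -88 ∩ CB · DA = -14]
   → C = (3, -1)

C = (3, -1)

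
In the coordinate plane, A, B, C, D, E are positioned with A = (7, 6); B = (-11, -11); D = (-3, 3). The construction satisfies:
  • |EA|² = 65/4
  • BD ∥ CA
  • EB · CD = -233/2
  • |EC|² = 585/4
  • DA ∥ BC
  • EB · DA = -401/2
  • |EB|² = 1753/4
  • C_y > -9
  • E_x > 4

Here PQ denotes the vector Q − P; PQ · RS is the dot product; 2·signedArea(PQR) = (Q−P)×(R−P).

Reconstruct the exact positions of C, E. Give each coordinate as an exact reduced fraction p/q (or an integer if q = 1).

C = (-1, -8)
E = (5, 5/2)

1. C_x = -1  [BD ∥ CA ∩ DA ∥ BC]
2. C_y = -8  [BD ∥ CA ∩ DA ∥ BC]
   → C = (-1, -8)
3. E_x = 5  [EB · CD = -233/2 ∩ EB · DA = -401/2]
4. E_y = 5/2  [EB · CD = -233/2 ∩ EB · DA = -401/2]
   → E = (5, 5/2)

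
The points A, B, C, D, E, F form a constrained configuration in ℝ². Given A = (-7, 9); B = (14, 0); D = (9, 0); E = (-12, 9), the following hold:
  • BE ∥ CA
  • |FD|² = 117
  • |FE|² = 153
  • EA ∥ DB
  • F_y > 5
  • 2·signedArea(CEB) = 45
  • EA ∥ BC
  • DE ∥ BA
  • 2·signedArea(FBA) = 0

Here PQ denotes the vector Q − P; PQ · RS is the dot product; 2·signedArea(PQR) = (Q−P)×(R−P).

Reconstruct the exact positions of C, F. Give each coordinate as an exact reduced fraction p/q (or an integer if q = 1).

1. C_x = 19  [BE ∥ CA ∩ EA ∥ BC]
2. C_y = 0  [BE ∥ CA ∩ EA ∥ BC]
   → C = (19, 0)
3. F_x = 0  [line -9·x + -21·y + 126 = 0 ∩ |FD|² = 117]
4. F_y = 6  [line -9·x + -21·y + 126 = 0 ∩ |FD|² = 117]
   → F = (0, 6)

C = (19, 0)
F = (0, 6)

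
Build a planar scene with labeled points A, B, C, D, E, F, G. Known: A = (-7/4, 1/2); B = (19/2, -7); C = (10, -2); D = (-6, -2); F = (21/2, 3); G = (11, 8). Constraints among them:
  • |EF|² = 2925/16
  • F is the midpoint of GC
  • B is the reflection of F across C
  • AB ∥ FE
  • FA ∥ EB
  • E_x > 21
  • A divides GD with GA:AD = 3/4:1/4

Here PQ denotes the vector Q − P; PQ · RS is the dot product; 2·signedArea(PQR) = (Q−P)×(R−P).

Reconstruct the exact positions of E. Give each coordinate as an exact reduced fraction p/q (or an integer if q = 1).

1. E_x = 87/4  [FA ∥ EB ∩ AB ∥ FE]
2. E_y = -9/2  [FA ∥ EB ∩ AB ∥ FE]
   → E = (87/4, -9/2)

E = (87/4, -9/2)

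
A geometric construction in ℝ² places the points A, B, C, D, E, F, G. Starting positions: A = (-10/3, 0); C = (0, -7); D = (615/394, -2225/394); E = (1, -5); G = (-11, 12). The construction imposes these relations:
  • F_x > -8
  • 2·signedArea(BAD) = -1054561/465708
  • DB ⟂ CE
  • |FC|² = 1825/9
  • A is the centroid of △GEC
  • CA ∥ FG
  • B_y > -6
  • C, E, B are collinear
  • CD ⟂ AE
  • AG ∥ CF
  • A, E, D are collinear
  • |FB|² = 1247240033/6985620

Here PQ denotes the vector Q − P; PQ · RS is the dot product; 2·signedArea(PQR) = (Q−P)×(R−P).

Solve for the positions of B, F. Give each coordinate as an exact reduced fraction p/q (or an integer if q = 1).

1. B_x = 1681/1970  [C, E, B are collinear ∩ DB ⟂ CE]
2. B_y = -5214/985  [C, E, B are collinear ∩ DB ⟂ CE]
   → B = (1681/1970, -5214/985)
3. F_x = -23/3  [CA ∥ FG ∩ AG ∥ CF]
4. F_y = 5  [CA ∥ FG ∩ AG ∥ CF]
   → F = (-23/3, 5)

B = (1681/1970, -5214/985)
F = (-23/3, 5)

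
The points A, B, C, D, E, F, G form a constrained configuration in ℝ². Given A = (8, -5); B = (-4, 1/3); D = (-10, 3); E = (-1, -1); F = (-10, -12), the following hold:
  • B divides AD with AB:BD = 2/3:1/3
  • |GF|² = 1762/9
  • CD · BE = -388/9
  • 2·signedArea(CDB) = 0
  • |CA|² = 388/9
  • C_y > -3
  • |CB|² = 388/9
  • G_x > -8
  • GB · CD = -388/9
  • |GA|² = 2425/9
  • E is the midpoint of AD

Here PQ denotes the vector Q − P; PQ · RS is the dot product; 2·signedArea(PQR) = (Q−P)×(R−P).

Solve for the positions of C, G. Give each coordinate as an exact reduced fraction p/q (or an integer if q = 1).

C = (2, -7/3)
G = (-7, 5/3)

1. C_x = 2  [2·signedArea(CDB) = 0 ∩ CD · BE = -388/9]
2. C_y = -7/3  [2·signedArea(CDB) = 0 ∩ CD · BE = -388/9]
   → C = (2, -7/3)
3. G_x = -7  [line 12·x + -16/3·y + 836/9 = 0 ∩ |GF|² = 1762/9]
4. G_y = 5/3  [line 12·x + -16/3·y + 836/9 = 0 ∩ |GF|² = 1762/9]
   → G = (-7, 5/3)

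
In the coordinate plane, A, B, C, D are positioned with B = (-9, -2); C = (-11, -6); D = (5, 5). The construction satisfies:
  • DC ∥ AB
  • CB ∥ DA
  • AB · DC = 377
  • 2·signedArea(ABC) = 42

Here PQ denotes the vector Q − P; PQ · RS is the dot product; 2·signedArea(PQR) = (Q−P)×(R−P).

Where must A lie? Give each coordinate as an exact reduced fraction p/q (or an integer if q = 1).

1. A_x = 7  [DC ∥ AB ∩ CB ∥ DA]
2. A_y = 9  [DC ∥ AB ∩ CB ∥ DA]
   → A = (7, 9)

A = (7, 9)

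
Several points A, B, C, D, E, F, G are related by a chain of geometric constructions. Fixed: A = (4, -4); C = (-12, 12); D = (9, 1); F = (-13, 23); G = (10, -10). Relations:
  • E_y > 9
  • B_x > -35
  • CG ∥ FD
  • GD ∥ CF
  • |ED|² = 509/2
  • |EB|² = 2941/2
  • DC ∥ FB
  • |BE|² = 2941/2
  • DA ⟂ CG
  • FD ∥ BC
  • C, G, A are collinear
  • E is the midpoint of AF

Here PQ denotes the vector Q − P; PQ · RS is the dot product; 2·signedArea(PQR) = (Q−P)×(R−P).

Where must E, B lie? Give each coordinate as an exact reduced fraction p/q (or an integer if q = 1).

B = (-34, 34)
E = (-9/2, 19/2)

1. E_x = -9/2  [E is the midpoint of AF]
2. E_y = 19/2  [E is the midpoint of AF]
   → E = (-9/2, 19/2)
3. B_x = -34  [FD ∥ BC ∩ DC ∥ FB]
4. B_y = 34  [FD ∥ BC ∩ DC ∥ FB]
   → B = (-34, 34)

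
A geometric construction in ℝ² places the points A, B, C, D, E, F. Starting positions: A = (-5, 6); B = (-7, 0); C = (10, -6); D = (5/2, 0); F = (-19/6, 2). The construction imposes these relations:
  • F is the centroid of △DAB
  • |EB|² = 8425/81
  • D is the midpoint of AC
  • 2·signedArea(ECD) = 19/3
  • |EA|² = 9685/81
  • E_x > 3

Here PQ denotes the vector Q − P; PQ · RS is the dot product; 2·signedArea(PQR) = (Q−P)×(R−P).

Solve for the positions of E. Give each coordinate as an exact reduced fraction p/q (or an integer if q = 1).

E = (28/9, -4/3)

1. E_x = 28/9  [line -6·x + -15/2·y + 26/3 = 0 ∩ |EA|² = 9685/81]
2. E_y = -4/3  [line -6·x + -15/2·y + 26/3 = 0 ∩ |EA|² = 9685/81]
   → E = (28/9, -4/3)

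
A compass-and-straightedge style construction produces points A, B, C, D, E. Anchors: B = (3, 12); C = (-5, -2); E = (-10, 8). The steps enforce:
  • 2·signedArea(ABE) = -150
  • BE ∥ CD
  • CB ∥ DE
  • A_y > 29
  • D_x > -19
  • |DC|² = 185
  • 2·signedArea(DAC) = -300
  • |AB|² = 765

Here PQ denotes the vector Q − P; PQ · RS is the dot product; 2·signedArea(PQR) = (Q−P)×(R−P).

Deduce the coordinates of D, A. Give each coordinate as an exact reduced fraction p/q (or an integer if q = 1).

1. D_x = -18  [CB ∥ DE ∩ BE ∥ CD]
2. D_y = -6  [CB ∥ DE ∩ BE ∥ CD]
   → D = (-18, -6)
3. A_x = 24  [line 4·x + -13·y + 294 = 0 ∩ |AB|² = 765]
4. A_y = 30  [line 4·x + -13·y + 294 = 0 ∩ |AB|² = 765]
   → A = (24, 30)

A = (24, 30)
D = (-18, -6)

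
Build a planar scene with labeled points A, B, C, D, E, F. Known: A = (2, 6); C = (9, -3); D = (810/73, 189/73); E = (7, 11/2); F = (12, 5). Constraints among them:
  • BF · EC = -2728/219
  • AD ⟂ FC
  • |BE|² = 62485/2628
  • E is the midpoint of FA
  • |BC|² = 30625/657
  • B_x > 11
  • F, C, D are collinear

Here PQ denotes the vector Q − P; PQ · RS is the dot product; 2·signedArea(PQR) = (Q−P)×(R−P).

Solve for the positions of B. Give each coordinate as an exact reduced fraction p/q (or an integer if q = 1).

1. B_x = 832/73  [line -2·x + 17/2·y + -2647/438 = 0 ∩ |BC|² = 30625/657]
2. B_y = 743/219  [line -2·x + 17/2·y + -2647/438 = 0 ∩ |BC|² = 30625/657]
   → B = (832/73, 743/219)

B = (832/73, 743/219)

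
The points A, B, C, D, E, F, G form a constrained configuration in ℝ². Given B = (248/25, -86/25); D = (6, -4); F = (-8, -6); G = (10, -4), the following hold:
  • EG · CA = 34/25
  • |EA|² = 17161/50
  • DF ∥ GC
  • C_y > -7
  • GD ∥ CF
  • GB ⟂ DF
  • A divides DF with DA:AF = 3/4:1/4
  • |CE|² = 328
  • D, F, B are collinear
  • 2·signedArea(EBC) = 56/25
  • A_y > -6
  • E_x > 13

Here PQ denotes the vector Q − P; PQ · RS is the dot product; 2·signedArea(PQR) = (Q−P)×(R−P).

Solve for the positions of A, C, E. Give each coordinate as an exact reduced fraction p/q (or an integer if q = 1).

A = (-9/2, -11/2)
C = (-4, -6)
E = (346/25, -72/25)

1. A_x = -9/2  [A divides DF with DA:AF = 3/4:1/4]
2. A_y = -11/2  [A divides DF with DA:AF = 3/4:1/4]
   → A = (-9/2, -11/2)
3. C_x = -4  [GD ∥ CF ∩ DF ∥ GC]
4. C_y = -6  [GD ∥ CF ∩ DF ∥ GC]
   → C = (-4, -6)
5. E_x = 346/25  [EG · CA = 34/25 ∩ 2·signedArea(EBC) = 56/25]
6. E_y = -72/25  [EG · CA = 34/25 ∩ 2·signedArea(EBC) = 56/25]
   → E = (346/25, -72/25)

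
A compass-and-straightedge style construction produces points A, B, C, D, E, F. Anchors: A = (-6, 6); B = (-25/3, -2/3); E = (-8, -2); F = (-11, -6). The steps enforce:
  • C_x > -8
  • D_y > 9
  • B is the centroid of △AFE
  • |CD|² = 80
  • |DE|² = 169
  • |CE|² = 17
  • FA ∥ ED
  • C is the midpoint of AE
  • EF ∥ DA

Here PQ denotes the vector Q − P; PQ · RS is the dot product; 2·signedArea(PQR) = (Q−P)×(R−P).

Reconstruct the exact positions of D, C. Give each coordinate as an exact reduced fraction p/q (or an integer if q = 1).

C = (-7, 2)
D = (-3, 10)

1. D_x = -3  [EF ∥ DA ∩ FA ∥ ED]
2. D_y = 10  [EF ∥ DA ∩ FA ∥ ED]
   → D = (-3, 10)
3. C_x = -7  [C is the midpoint of AE]
4. C_y = 2  [C is the midpoint of AE]
   → C = (-7, 2)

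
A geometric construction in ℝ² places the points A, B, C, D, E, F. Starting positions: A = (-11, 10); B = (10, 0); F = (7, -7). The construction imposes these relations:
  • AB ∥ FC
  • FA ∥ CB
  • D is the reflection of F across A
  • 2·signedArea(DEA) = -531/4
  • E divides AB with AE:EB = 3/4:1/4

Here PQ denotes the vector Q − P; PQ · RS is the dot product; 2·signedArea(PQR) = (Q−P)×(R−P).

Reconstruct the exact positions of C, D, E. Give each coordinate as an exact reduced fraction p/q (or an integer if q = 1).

C = (28, -17)
D = (-29, 27)
E = (19/4, 5/2)

1. C_x = 28  [FA ∥ CB ∩ AB ∥ FC]
2. C_y = -17  [FA ∥ CB ∩ AB ∥ FC]
   → C = (28, -17)
3. D_x = -29  [D is the reflection of F across A]
4. D_y = 27  [D is the reflection of F across A]
   → D = (-29, 27)
5. E_x = 19/4  [E divides AB with AE:EB = 3/4:1/4]
6. E_y = 5/2  [E divides AB with AE:EB = 3/4:1/4]
   → E = (19/4, 5/2)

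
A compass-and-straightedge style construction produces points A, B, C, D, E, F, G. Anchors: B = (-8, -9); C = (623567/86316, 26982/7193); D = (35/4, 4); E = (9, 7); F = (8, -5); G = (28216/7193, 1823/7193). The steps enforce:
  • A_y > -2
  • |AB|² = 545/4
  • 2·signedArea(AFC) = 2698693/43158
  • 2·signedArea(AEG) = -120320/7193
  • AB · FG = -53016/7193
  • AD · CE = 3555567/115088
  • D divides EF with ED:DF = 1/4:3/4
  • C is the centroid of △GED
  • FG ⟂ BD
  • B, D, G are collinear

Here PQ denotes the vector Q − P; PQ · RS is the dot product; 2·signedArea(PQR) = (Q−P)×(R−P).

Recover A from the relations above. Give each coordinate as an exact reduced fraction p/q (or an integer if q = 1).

1. A_x = 1/2  [AB · FG = -53016/7193 ∩ 2·signedArea(AFC) = 2698693/43158]
2. A_y = -1  [AB · FG = -53016/7193 ∩ 2·signedArea(AFC) = 2698693/43158]
   → A = (1/2, -1)

A = (1/2, -1)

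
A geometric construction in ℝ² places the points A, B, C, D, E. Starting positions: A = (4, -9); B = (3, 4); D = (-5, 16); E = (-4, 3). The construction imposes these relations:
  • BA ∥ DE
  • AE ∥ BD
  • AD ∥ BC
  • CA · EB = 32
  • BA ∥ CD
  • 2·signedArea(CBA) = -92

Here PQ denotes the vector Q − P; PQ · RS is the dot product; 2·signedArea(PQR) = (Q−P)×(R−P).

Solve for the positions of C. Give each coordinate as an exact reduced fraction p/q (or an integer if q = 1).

C = (-6, 29)

1. C_x = -6  [BA ∥ CD ∩ AD ∥ BC]
2. C_y = 29  [BA ∥ CD ∩ AD ∥ BC]
   → C = (-6, 29)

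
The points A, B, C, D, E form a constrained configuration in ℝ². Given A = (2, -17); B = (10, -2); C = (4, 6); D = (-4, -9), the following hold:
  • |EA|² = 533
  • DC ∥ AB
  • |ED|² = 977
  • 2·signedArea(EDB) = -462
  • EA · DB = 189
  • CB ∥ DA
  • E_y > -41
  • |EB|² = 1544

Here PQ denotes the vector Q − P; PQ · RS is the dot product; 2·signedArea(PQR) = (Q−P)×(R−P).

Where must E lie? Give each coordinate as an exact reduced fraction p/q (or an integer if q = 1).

1. E_x = 0  [2·signedArea(EDB) = -462 ∩ EA · DB = 189]
2. E_y = -40  [2·signedArea(EDB) = -462 ∩ EA · DB = 189]
   → E = (0, -40)

E = (0, -40)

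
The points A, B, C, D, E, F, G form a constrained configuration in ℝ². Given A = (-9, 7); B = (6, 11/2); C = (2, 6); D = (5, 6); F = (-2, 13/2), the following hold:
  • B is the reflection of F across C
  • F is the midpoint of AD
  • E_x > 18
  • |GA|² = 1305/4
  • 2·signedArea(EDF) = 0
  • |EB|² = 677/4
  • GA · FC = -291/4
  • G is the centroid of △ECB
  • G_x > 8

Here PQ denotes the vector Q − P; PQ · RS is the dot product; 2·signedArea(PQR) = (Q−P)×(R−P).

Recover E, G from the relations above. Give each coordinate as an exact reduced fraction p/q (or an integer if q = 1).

1. E_x = 19  [line -1/2·x + -7·y + 89/2 = 0 ∩ |EB|² = 677/4]
2. E_y = 5  [line -1/2·x + -7·y + 89/2 = 0 ∩ |EB|² = 677/4]
   → E = (19, 5)
3. G_x = 9  [G is the centroid of △ECB]
4. G_y = 11/2  [G is the centroid of △ECB]
   → G = (9, 11/2)

E = (19, 5)
G = (9, 11/2)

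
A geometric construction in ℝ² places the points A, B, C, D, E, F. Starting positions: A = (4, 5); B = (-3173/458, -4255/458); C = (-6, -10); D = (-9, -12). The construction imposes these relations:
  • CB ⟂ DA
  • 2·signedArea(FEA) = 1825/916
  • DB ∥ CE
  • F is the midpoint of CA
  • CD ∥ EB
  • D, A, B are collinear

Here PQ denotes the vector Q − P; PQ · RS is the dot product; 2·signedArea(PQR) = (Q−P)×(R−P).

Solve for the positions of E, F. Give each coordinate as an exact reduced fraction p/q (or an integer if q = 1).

1. E_x = -1799/458  [CD ∥ EB ∩ DB ∥ CE]
2. E_y = -3339/458  [CD ∥ EB ∩ DB ∥ CE]
   → E = (-1799/458, -3339/458)
3. F_x = -1  [F is the midpoint of CA]
4. F_y = -5/2  [F is the midpoint of CA]
   → F = (-1, -5/2)

E = (-1799/458, -3339/458)
F = (-1, -5/2)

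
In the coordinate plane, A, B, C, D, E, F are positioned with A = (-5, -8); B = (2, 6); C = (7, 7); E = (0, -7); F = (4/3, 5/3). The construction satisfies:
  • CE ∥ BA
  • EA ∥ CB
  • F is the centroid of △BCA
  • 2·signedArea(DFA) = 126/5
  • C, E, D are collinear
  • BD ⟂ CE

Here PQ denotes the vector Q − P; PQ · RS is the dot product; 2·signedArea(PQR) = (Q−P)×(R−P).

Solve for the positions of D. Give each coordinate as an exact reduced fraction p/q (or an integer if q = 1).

D = (28/5, 21/5)

1. D_x = 28/5  [C, E, D are collinear ∩ BD ⟂ CE]
2. D_y = 21/5  [C, E, D are collinear ∩ BD ⟂ CE]
   → D = (28/5, 21/5)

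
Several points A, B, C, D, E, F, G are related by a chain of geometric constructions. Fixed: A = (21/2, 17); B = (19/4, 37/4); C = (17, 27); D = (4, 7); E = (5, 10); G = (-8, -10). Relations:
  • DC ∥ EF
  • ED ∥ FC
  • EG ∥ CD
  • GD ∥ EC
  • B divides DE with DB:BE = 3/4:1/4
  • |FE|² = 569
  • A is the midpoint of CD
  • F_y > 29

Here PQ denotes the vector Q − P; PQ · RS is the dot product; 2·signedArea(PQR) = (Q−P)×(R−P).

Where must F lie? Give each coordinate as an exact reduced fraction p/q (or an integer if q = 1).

F = (18, 30)

1. F_x = 18  [ED ∥ FC ∩ DC ∥ EF]
2. F_y = 30  [ED ∥ FC ∩ DC ∥ EF]
   → F = (18, 30)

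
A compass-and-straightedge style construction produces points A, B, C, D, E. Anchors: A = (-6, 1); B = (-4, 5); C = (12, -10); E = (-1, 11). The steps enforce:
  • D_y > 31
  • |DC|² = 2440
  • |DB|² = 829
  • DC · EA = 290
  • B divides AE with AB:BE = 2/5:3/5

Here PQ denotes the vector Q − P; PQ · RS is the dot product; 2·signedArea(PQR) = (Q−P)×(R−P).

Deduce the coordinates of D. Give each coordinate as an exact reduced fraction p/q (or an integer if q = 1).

1. D_x = -14  [line 5·x + 10·y + -250 = 0 ∩ |DC|² = 2440]
2. D_y = 32  [line 5·x + 10·y + -250 = 0 ∩ |DC|² = 2440]
   → D = (-14, 32)

D = (-14, 32)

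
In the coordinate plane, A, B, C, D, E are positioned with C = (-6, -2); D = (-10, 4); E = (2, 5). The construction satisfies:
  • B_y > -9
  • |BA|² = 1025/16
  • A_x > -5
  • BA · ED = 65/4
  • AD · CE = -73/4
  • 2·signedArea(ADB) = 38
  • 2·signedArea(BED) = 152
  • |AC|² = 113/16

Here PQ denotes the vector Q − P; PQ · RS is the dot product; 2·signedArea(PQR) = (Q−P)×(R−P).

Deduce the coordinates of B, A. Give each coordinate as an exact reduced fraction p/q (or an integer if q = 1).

A = (-4, -1/4)
B = (-2, -8)

1. A_x = -4  [line -8·x + -7·y + -135/4 = 0 ∩ |AC|² = 113/16]
2. A_y = -1/4  [line -8·x + -7·y + -135/4 = 0 ∩ |AC|² = 113/16]
   → A = (-4, -1/4)
3. B_x = -2  [BA · ED = 65/4 ∩ 2·signedArea(BED) = 152]
4. B_y = -8  [BA · ED = 65/4 ∩ 2·signedArea(BED) = 152]
   → B = (-2, -8)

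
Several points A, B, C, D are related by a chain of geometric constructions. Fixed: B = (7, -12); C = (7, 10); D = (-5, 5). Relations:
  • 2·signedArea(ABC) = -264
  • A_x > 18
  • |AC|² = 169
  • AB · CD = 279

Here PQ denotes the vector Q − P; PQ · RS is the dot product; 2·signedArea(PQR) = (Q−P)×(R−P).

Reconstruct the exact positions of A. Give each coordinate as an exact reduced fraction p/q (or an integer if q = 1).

1. A_x = 19  [2·signedArea(ABC) = -264 ∩ AB · CD = 279]
2. A_y = 15  [2·signedArea(ABC) = -264 ∩ AB · CD = 279]
   → A = (19, 15)

A = (19, 15)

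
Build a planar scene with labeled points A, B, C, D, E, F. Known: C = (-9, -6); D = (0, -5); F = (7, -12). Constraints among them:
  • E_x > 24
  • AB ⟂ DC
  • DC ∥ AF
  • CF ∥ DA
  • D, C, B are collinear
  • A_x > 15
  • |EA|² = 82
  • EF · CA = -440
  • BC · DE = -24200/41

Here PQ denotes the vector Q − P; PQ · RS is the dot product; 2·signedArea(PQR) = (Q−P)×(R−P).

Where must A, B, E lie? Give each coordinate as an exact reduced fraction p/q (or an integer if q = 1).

A = (16, -11)
B = (621/41, -136/41)
E = (25, -10)

1. A_x = 16  [DC ∥ AF ∩ CF ∥ DA]
2. A_y = -11  [DC ∥ AF ∩ CF ∥ DA]
   → A = (16, -11)
3. B_x = 621/41  [D, C, B are collinear ∩ AB ⟂ DC]
4. B_y = -136/41  [D, C, B are collinear ∩ AB ⟂ DC]
   → B = (621/41, -136/41)
5. E_x = 25  [EF · CA = -440 ∩ BC · DE = -24200/41]
6. E_y = -10  [EF · CA = -440 ∩ BC · DE = -24200/41]
   → E = (25, -10)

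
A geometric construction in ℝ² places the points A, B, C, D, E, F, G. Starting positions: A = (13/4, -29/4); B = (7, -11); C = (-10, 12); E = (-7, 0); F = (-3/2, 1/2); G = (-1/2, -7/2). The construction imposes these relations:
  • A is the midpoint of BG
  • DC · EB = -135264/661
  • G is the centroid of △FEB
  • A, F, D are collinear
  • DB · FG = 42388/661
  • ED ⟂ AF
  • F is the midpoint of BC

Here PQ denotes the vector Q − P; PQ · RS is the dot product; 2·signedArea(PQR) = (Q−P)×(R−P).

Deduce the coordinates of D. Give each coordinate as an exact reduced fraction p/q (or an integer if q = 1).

D = (-1837/661, 1710/661)

1. D_x = -1837/661  [A, F, D are collinear ∩ ED ⟂ AF]
2. D_y = 1710/661  [A, F, D are collinear ∩ ED ⟂ AF]
   → D = (-1837/661, 1710/661)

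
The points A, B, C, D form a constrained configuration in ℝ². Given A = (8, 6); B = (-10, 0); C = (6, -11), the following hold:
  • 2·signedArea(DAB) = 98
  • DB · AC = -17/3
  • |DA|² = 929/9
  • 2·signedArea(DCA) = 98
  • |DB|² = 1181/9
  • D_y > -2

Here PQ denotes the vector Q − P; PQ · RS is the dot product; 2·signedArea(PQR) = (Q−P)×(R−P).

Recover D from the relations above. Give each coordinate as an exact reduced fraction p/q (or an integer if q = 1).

D = (4/3, -5/3)

1. D_x = 4/3  [DB · AC = -17/3 ∩ 2·signedArea(DAB) = 98]
2. D_y = -5/3  [DB · AC = -17/3 ∩ 2·signedArea(DAB) = 98]
   → D = (4/3, -5/3)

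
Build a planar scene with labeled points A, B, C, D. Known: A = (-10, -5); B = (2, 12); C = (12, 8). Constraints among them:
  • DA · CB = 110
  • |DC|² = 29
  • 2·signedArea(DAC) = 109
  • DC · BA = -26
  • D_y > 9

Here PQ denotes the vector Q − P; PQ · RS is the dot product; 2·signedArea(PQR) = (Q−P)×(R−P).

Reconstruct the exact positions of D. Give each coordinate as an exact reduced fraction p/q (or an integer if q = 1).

D = (7, 10)

1. D_x = 7  [DA · CB = 110 ∩ 2·signedArea(DAC) = 109]
2. D_y = 10  [DA · CB = 110 ∩ 2·signedArea(DAC) = 109]
   → D = (7, 10)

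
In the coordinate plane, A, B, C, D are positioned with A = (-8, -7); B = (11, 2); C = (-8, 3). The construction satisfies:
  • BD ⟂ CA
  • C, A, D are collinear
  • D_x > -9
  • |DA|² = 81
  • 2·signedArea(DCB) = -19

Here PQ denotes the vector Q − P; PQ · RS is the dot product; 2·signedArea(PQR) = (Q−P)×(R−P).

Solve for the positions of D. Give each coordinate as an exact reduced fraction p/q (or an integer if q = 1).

D = (-8, 2)

1. D_x = -8  [C, A, D are collinear ∩ BD ⟂ CA]
2. D_y = 2  [C, A, D are collinear ∩ BD ⟂ CA]
   → D = (-8, 2)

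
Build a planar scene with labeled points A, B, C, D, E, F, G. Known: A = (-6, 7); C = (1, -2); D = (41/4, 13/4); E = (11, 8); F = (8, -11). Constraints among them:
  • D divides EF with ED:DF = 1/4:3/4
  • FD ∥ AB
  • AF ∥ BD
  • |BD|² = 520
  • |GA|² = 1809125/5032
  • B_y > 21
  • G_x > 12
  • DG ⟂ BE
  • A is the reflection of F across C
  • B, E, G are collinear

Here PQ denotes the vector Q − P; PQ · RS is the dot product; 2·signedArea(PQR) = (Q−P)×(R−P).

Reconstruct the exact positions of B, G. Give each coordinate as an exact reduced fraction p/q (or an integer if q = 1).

B = (-15/4, 85/4)
G = (32573/2516, 15729/2516)

1. B_x = -15/4  [AF ∥ BD ∩ FD ∥ AB]
2. B_y = 85/4  [AF ∥ BD ∩ FD ∥ AB]
   → B = (-15/4, 85/4)
3. G_x = 32573/2516  [B, E, G are collinear ∩ DG ⟂ BE]
4. G_y = 15729/2516  [B, E, G are collinear ∩ DG ⟂ BE]
   → G = (32573/2516, 15729/2516)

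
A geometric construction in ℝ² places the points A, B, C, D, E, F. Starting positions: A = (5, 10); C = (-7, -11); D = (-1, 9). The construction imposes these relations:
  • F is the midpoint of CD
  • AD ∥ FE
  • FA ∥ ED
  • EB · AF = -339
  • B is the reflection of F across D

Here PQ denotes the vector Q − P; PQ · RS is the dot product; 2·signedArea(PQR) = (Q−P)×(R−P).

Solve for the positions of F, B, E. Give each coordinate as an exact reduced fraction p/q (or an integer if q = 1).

B = (2, 19)
E = (-10, -2)
F = (-4, -1)

1. F_x = -4  [F is the midpoint of CD]
2. F_y = -1  [F is the midpoint of CD]
   → F = (-4, -1)
3. B_x = 2  [B is the reflection of F across D]
4. B_y = 19  [B is the reflection of F across D]
   → B = (2, 19)
5. E_x = -10  [FA ∥ ED ∩ AD ∥ FE]
6. E_y = -2  [FA ∥ ED ∩ AD ∥ FE]
   → E = (-10, -2)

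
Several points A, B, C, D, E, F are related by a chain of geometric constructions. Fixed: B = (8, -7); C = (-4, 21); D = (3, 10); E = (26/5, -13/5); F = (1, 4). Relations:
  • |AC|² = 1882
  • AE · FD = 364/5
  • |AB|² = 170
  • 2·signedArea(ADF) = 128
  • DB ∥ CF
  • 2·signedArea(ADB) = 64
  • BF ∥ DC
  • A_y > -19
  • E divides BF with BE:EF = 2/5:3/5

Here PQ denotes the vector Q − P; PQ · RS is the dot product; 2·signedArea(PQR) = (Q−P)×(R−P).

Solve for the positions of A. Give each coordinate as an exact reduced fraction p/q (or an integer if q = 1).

1. A_x = 15  [2·signedArea(ADB) = 64 ∩ 2·signedArea(ADF) = 128]
2. A_y = -18  [2·signedArea(ADB) = 64 ∩ 2·signedArea(ADF) = 128]
   → A = (15, -18)

A = (15, -18)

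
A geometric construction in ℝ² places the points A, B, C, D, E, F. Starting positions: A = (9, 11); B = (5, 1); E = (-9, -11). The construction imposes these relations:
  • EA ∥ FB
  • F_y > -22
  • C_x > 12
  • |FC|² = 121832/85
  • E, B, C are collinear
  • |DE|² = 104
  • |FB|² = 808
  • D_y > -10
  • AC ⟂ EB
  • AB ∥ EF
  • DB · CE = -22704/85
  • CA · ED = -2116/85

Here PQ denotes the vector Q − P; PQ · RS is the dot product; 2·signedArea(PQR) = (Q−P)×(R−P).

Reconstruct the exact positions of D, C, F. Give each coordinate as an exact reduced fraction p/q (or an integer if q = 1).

C = (1041/85, 613/85)
D = (1, -9)
F = (-13, -21)

1. C_x = 1041/85  [E, B, C are collinear ∩ AC ⟂ EB]
2. C_y = 613/85  [E, B, C are collinear ∩ AC ⟂ EB]
   → C = (1041/85, 613/85)
3. F_x = -13  [EA ∥ FB ∩ AB ∥ EF]
4. F_y = -21  [EA ∥ FB ∩ AB ∥ EF]
   → F = (-13, -21)
5. D_x = 1  [DB · CE = -22704/85 ∩ CA · ED = -2116/85]
6. D_y = -9  [DB · CE = -22704/85 ∩ CA · ED = -2116/85]
   → D = (1, -9)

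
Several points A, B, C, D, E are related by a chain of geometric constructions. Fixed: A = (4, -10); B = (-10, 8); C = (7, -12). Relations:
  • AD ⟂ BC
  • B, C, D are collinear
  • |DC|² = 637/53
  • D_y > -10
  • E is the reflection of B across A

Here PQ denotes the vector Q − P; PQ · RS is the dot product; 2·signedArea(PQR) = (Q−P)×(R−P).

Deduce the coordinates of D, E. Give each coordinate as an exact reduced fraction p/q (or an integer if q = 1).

D = (252/53, -496/53)
E = (18, -28)

1. D_x = 252/53  [B, C, D are collinear ∩ AD ⟂ BC]
2. D_y = -496/53  [B, C, D are collinear ∩ AD ⟂ BC]
   → D = (252/53, -496/53)
3. E_x = 18  [E is the reflection of B across A]
4. E_y = -28  [E is the reflection of B across A]
   → E = (18, -28)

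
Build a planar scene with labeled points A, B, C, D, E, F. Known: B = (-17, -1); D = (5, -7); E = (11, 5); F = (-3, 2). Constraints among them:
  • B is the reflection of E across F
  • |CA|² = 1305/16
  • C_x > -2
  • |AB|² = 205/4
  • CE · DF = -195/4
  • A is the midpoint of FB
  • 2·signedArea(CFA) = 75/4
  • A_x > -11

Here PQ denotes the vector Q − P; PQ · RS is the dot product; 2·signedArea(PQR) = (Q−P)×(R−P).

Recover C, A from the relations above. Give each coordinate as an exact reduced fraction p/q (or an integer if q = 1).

1. A_x = -10  [A is the midpoint of FB]
2. A_y = 1/2  [A is the midpoint of FB]
   → A = (-10, 1/2)
3. C_x = -1  [2·signedArea(CFA) = 75/4 ∩ CE · DF = -195/4]
4. C_y = -1/4  [2·signedArea(CFA) = 75/4 ∩ CE · DF = -195/4]
   → C = (-1, -1/4)

A = (-10, 1/2)
C = (-1, -1/4)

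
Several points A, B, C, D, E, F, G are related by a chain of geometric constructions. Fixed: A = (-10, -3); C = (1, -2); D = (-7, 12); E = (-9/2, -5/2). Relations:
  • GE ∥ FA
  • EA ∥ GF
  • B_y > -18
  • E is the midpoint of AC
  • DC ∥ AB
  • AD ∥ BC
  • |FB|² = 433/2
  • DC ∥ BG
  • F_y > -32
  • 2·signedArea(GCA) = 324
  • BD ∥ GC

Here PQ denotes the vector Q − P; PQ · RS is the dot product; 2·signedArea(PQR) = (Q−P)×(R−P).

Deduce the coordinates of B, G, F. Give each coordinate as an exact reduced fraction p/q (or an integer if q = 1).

B = (-2, -17)
F = (1/2, -63/2)
G = (6, -31)

1. B_x = -2  [AD ∥ BC ∩ DC ∥ AB]
2. B_y = -17  [AD ∥ BC ∩ DC ∥ AB]
   → B = (-2, -17)
3. G_x = 6  [BD ∥ GC ∩ DC ∥ BG]
4. G_y = -31  [BD ∥ GC ∩ DC ∥ BG]
   → G = (6, -31)
5. F_x = 1/2  [GE ∥ FA ∩ EA ∥ GF]
6. F_y = -63/2  [GE ∥ FA ∩ EA ∥ GF]
   → F = (1/2, -63/2)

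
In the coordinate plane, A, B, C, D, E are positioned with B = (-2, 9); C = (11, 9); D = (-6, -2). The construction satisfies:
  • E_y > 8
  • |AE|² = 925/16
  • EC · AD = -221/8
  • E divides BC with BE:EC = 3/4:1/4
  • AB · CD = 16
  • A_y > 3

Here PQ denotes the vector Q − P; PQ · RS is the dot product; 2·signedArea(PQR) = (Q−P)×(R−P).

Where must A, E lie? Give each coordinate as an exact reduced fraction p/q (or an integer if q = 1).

A = (5/2, 7/2)
E = (31/4, 9)

1. E_x = 31/4  [E divides BC with BE:EC = 3/4:1/4]
2. E_y = 9  [E divides BC with BE:EC = 3/4:1/4]
   → E = (31/4, 9)
3. A_x = 5/2  [AB · CD = 16 ∩ EC · AD = -221/8]
4. A_y = 7/2  [AB · CD = 16 ∩ EC · AD = -221/8]
   → A = (5/2, 7/2)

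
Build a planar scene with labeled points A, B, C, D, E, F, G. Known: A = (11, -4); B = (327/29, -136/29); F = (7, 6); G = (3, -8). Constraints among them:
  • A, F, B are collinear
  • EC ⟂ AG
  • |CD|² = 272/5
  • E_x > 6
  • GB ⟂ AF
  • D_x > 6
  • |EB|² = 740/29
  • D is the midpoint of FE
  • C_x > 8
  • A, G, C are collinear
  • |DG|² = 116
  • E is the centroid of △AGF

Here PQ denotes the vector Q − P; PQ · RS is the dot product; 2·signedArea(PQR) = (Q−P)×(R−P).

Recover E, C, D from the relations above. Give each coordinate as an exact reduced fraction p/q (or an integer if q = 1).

C = (43/5, -26/5)
D = (7, 2)
E = (7, -2)

1. E_x = 7  [E is the centroid of △AGF]
2. E_y = -2  [E is the centroid of △AGF]
   → E = (7, -2)
3. C_x = 43/5  [A, G, C are collinear ∩ EC ⟂ AG]
4. C_y = -26/5  [A, G, C are collinear ∩ EC ⟂ AG]
   → C = (43/5, -26/5)
5. D_x = 7  [D is the midpoint of FE]
6. D_y = 2  [D is the midpoint of FE]
   → D = (7, 2)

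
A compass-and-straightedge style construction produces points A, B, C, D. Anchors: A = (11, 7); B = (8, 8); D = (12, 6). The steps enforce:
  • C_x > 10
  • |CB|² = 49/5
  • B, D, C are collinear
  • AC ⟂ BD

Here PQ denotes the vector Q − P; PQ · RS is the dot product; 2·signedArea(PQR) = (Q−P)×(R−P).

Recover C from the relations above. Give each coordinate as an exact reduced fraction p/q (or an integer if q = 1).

C = (54/5, 33/5)

1. C_x = 54/5  [B, D, C are collinear ∩ AC ⟂ BD]
2. C_y = 33/5  [B, D, C are collinear ∩ AC ⟂ BD]
   → C = (54/5, 33/5)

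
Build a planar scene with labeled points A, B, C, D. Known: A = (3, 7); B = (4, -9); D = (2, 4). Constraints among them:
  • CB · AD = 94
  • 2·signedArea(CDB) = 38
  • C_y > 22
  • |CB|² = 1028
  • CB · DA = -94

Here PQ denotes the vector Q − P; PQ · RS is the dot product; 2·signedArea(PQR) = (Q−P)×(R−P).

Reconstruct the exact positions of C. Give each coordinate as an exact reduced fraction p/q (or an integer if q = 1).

1. C_x = 2  [2·signedArea(CDB) = 38 ∩ CB · DA = -94]
2. C_y = 23  [2·signedArea(CDB) = 38 ∩ CB · DA = -94]
   → C = (2, 23)

C = (2, 23)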